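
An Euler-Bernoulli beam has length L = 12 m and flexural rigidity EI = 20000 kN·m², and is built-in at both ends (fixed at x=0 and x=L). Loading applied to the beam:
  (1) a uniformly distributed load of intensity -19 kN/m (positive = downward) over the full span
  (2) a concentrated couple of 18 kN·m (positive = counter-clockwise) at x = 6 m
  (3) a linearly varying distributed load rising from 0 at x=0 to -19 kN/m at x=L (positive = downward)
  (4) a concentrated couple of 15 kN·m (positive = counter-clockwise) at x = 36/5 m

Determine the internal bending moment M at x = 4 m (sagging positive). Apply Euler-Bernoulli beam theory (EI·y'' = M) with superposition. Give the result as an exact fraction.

M(4) = -8803/90 kN·m

Load 1 — uniform load w=-19 kN/m over full span:
  M_1 = wLx/2 - wL²/12 - wx²/2 = (-19)·12·4/2 - (-19)·12²/12 - (-19)·4²/2 = -76 kN·m
Load 2 — applied couple M₀=18 kN·m at a=6 m (b=L-a=6):
  M_2 = R_Ax - M_A  [x≤a] with R_A=9/4, M_A=9/2 = (9/4)·4 - (9/2) = 9/2 kN·m
Load 3 — triangular load w₀=-19 kN/m (0→w₀ over full span):
  M_3 = 3w₀Lx/20 - w₀L²/30 - w₀x³/(6L) = 3·(-19)·12·4/20 - (-19)·12²/30 - (-19)·4³/(6·12) = -1292/45 kN·m
Load 4 — applied couple M₀=15 kN·m at a=36/5 m (b=L-a=24/5):
  M_4 = R_Ax - M_A  [x≤a] with R_A=9/5, M_A=24/5 = (9/5)·4 - (24/5) = 12/5 kN·m
Superposition: M = Σ M_i = -8803/90 kN·m ≈ -97.811111 kN·m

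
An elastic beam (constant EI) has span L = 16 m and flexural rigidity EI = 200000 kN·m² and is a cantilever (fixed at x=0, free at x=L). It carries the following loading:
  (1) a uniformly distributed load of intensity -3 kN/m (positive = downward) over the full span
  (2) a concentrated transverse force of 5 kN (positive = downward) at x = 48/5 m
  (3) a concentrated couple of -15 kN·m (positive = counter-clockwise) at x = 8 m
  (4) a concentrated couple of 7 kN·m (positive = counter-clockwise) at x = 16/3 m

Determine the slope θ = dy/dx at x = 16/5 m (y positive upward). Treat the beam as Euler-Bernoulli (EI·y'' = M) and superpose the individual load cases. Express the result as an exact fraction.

θ(16/5) = 1652/390625 rad

Load 1 — uniform load w=-3 kN/m over full span:
  θ_1 = -wx(x²-3Lx+3L²)/(6EI) = -(-3)·(16/5)·((16/5)²-3·16·(16/5)+3·16²)/(6·200000) = 1952/390625 rad
Load 2 — point force P=5 kN at a=48/5 m (b=L-a=32/5):
  θ_2 = -Px(2a-x)/(2EI)  [x≤a] = -5·(16/5)·(2·(48/5)-(16/5))/(2·200000) = -2/3125 rad
Load 3 — applied couple M₀=-15 kN·m at a=8 m (b=L-a=8):
  θ_3 = M₀x/EI  [x≤a] = (-15)·(16/5)/200000 = -3/12500 rad
Load 4 — applied couple M₀=7 kN·m at a=16/3 m (b=L-a=32/3):
  θ_4 = M₀x/EI  [x≤a] = 7·(16/5)/200000 = 7/62500 rad
Superposition: θ = Σ θ_i = 1652/390625 rad ≈ 0.004229 rad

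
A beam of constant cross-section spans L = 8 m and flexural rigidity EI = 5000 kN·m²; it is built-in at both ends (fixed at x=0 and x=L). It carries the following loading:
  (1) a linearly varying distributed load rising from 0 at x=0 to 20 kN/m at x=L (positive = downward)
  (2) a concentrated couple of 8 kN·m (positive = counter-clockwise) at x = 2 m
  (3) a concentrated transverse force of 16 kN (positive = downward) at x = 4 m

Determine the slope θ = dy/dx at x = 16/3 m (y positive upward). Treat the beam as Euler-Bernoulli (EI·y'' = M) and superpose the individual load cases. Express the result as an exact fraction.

Load 1 — triangular load w₀=20 kN/m (0→w₀ over full span):
  θ_1 = -w₀(2x(L-x)(L-2x)(x+2L)+x²(L-x)²)/(120LEI) = -20·(2·(16/3)·(8-(16/3))·(8-2·(16/3))·((16/3)+2·8)+(16/3)²·(8-(16/3))²)/(120·8·5000) = 896/151875 rad
Load 2 — applied couple M₀=8 kN·m at a=2 m (b=L-a=6):
  θ_2 = (R_Ax²/2 - M_Ax - M₀(x-a))/EI  [x>a] with R_A=9/8, M_A=-3/2 = ((9/8)·(16/3)²/2 - (-3/2)·(16/3) - 8·((16/3)-2))/5000 = -1/1875 rad
Load 3 — point force P=16 kN at a=4 m (b=L-a=4):
  θ_3 = Pa²(L-x)(2bL-(3b+a)(L-x))/(2L³EI)  [x>a] = 16·4²·(8-(16/3))·(2·4·8-(3·4+4)·(8-(16/3)))/(2·8³·5000) = 16/5625 rad
Superposition: θ = Σ θ_i = 1247/151875 rad ≈ 0.008211 rad

θ(16/3) = 1247/151875 rad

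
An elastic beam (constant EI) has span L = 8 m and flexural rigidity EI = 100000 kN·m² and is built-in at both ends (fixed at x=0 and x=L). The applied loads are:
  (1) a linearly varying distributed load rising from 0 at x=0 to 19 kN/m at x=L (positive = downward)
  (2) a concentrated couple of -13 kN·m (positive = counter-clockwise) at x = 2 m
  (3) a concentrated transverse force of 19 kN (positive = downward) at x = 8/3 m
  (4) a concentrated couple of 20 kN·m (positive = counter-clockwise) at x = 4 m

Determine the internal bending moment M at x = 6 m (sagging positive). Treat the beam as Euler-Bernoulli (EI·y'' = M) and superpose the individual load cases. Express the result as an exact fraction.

M(6) = 27877/4320 kN·m

Load 1 — triangular load w₀=19 kN/m (0→w₀ over full span):
  M_1 = 3w₀Lx/20 - w₀L²/30 - w₀x³/(6L) = 3·19·8·6/20 - 19·8²/30 - 19·6³/(6·8) = 323/30 kN·m
Load 2 — applied couple M₀=-13 kN·m at a=2 m (b=L-a=6):
  M_2 = R_Ax - M_A - M₀  [x>a] with R_A=-117/64, M_A=39/16 = (-117/64)·6 - (39/16) - (-13) = -13/32 kN·m
Load 3 — point force P=19 kN at a=8/3 m (b=L-a=16/3):
  M_3 = Pa²(a+3b)(L-x)/L³ - Pa²b/L²  [x>a] = 19·(8/3)²·((8/3)+3·(16/3))·(8-6)/8³ - 19·(8/3)²·(16/3)/8² = -38/27 kN·m
Load 4 — applied couple M₀=20 kN·m at a=4 m (b=L-a=4):
  M_4 = R_Ax - M_A - M₀  [x>a] with R_A=15/4, M_A=5 = (15/4)·6 - 5 - 20 = -5/2 kN·m
Superposition: M = Σ M_i = 27877/4320 kN·m ≈ 6.453009 kN·m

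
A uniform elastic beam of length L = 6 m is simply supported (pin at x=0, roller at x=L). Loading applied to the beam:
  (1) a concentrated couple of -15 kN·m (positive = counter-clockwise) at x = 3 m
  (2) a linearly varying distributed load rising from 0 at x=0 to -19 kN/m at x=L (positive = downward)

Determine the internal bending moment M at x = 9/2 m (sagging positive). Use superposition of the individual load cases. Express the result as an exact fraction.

M(9/2) = -1077/32 kN·m

Load 1 — applied couple M₀=-15 kN·m at a=3 m (b=L-a=3):
  M_1 = M₀x/L - M₀  [x>a] = (-15)·(9/2)/6 - (-15) = 15/4 kN·m
Load 2 — triangular load w₀=-19 kN/m (0→w₀ over full span):
  M_2 = w₀Lx/6 - w₀x³/(6L) = (-19)·6·(9/2)/6 - (-19)·(9/2)³/(6·6) = -1197/32 kN·m
Superposition: M = Σ M_i = -1077/32 kN·m ≈ -33.656250 kN·m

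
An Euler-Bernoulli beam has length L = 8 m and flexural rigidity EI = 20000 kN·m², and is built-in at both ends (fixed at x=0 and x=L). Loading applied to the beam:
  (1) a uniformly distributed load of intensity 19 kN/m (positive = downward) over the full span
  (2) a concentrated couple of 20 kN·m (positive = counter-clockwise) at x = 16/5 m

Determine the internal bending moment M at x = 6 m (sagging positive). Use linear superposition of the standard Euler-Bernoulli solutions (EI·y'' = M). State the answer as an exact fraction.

M(6) = 178/15 kN·m

Load 1 — uniform load w=19 kN/m over full span:
  M_1 = wLx/2 - wL²/12 - wx²/2 = 19·8·6/2 - 19·8²/12 - 19·6²/2 = 38/3 kN·m
Load 2 — applied couple M₀=20 kN·m at a=16/5 m (b=L-a=24/5):
  M_2 = R_Ax - M_A - M₀  [x>a] with R_A=18/5, M_A=12/5 = (18/5)·6 - (12/5) - 20 = -4/5 kN·m
Superposition: M = Σ M_i = 178/15 kN·m ≈ 11.866667 kN·m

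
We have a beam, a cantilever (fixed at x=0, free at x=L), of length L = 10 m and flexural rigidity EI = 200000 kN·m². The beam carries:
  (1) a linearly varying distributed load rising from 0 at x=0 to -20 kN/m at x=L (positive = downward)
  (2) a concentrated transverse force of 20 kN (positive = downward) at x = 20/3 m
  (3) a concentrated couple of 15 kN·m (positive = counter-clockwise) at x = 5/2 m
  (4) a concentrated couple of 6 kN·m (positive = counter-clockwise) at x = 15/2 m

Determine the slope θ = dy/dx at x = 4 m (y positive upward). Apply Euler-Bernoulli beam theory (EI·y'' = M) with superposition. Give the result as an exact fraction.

Load 1 — triangular load w₀=-20 kN/m (0→w₀ over full span):
  θ_1 = (w₀Lx²/4-w₀L²x/3-w₀x⁴/(24L))/EI = ((-20)·10·4²/4-(-20)·10²·4/3-(-20)·4⁴/(24·10))/200000 = 59/6250 rad
Load 2 — point force P=20 kN at a=20/3 m (b=L-a=10/3):
  θ_2 = -Px(2a-x)/(2EI)  [x≤a] = -20·4·(2·(20/3)-4)/(2·200000) = -7/3750 rad
Load 3 — applied couple M₀=15 kN·m at a=5/2 m (b=L-a=15/2):
  θ_3 = M₀a/EI  [x>a] = 15·(5/2)/200000 = 3/16000 rad
Load 4 — applied couple M₀=6 kN·m at a=15/2 m (b=L-a=5/2):
  θ_4 = M₀x/EI  [x≤a] = 6·4/200000 = 3/25000 rad
Superposition: θ = Σ θ_i = 9457/1200000 rad ≈ 0.007881 rad

θ(4) = 9457/1200000 rad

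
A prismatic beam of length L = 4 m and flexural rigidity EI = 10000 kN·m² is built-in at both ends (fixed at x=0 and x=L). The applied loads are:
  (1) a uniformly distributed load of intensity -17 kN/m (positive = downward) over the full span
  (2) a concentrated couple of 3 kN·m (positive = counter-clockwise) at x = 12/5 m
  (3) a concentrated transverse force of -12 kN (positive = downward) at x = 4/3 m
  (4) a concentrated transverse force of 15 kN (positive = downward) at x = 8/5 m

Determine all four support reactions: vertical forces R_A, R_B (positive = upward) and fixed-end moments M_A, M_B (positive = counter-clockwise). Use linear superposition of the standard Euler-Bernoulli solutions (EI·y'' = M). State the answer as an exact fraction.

Load 1 — uniform load w=-17 kN/m over full span:
  R_A = wL/2 = (-17)·4/2 = -34 kN
  M_A = wL²/12 = (-17)·4²/12 = -68/3 kN·m
  R_B = wL/2 = (-17)·4/2 = -34 kN
  M_B = -wL²/12 = -(-17)·4²/12 = 68/3 kN·m
Load 2 — applied couple M₀=3 kN·m at a=12/5 m (b=L-a=8/5):
  R_A = 6M₀ab/L³ = 6·3·(12/5)·(8/5)/4³ = 27/25 kN
  M_A = M₀b(2a-b)/L² = 3·(8/5)·(2·(12/5)-(8/5))/4² = 24/25 kN·m
  R_B = -6M₀ab/L³ = -6·3·(12/5)·(8/5)/4³ = -27/25 kN
  M_B = M₀a(2b-a)/L² = 3·(12/5)·(2·(8/5)-(12/5))/4² = 9/25 kN·m
Load 3 — point force P=-12 kN at a=4/3 m (b=L-a=8/3):
  R_A = Pb²(3a+b)/L³ = (-12)·(8/3)²·(3·(4/3)+(8/3))/4³ = -80/9 kN
  M_A = Pab²/L² = (-12)·(4/3)·(8/3)²/4² = -64/9 kN·m
  R_B = Pa²(a+3b)/L³ = (-12)·(4/3)²·((4/3)+3·(8/3))/4³ = -28/9 kN
  M_B = -Pa²b/L² = -(-12)·(4/3)²·(8/3)/4² = 32/9 kN·m
Load 4 — point force P=15 kN at a=8/5 m (b=L-a=12/5):
  R_A = Pb²(3a+b)/L³ = 15·(12/5)²·(3·(8/5)+(12/5))/4³ = 243/25 kN
  M_A = Pab²/L² = 15·(8/5)·(12/5)²/4² = 216/25 kN·m
  R_B = Pa²(a+3b)/L³ = 15·(8/5)²·((8/5)+3·(12/5))/4³ = 132/25 kN
  M_B = -Pa²b/L² = -15·(8/5)²·(12/5)/4² = -144/25 kN·m
Superposition: R_A = -1444/45 kN, M_A = -908/45 kN·m, R_B = -1481/45 kN, M_B = 937/45 kN·m

R_A = -1444/45 kN, M_A = -908/45 kN·m, R_B = -1481/45 kN, M_B = 937/45 kN·m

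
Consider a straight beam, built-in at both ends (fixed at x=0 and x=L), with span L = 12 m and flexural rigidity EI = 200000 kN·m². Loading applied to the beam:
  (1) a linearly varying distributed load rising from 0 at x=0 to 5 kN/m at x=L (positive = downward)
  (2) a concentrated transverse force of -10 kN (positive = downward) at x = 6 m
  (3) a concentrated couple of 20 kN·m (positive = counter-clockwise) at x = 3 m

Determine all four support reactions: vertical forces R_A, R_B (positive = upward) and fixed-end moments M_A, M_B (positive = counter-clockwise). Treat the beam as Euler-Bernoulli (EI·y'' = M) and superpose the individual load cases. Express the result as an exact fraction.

Load 1 — triangular load w₀=5 kN/m (0→w₀ over full span):
  R_A = 3w₀L/20 = 3·5·12/20 = 9 kN
  M_A = w₀L²/30 = 5·12²/30 = 24 kN·m
  R_B = 7w₀L/20 = 7·5·12/20 = 21 kN
  M_B = -w₀L²/20 = -5·12²/20 = -36 kN·m
Load 2 — point force P=-10 kN at a=6 m (b=L-a=6):
  R_A = Pb²(3a+b)/L³ = (-10)·6²·(3·6+6)/12³ = -5 kN
  M_A = Pab²/L² = (-10)·6·6²/12² = -15 kN·m
  R_B = Pa²(a+3b)/L³ = (-10)·6²·(6+3·6)/12³ = -5 kN
  M_B = -Pa²b/L² = -(-10)·6²·6/12² = 15 kN·m
Load 3 — applied couple M₀=20 kN·m at a=3 m (b=L-a=9):
  R_A = 6M₀ab/L³ = 6·20·3·9/12³ = 15/8 kN
  M_A = M₀b(2a-b)/L² = 20·9·(2·3-9)/12² = -15/4 kN·m
  R_B = -6M₀ab/L³ = -6·20·3·9/12³ = -15/8 kN
  M_B = M₀a(2b-a)/L² = 20·3·(2·9-3)/12² = 25/4 kN·m
Superposition: R_A = 47/8 kN, M_A = 21/4 kN·m, R_B = 113/8 kN, M_B = -59/4 kN·m

R_A = 47/8 kN, M_A = 21/4 kN·m, R_B = 113/8 kN, M_B = -59/4 kN·m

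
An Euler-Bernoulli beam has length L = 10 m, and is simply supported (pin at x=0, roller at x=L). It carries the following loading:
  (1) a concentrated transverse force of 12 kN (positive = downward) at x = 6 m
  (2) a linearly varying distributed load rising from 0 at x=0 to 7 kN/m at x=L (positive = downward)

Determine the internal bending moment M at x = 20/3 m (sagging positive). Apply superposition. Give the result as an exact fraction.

M(20/3) = 5444/81 kN·m

Load 1 — point force P=12 kN at a=6 m (b=L-a=4):
  M_1 = Pa(L-x)/L  [x>a] = 12·6·(10-(20/3))/10 = 24 kN·m
Load 2 — triangular load w₀=7 kN/m (0→w₀ over full span):
  M_2 = w₀Lx/6 - w₀x³/(6L) = 7·10·(20/3)/6 - 7·(20/3)³/(6·10) = 3500/81 kN·m
Superposition: M = Σ M_i = 5444/81 kN·m ≈ 67.209877 kN·m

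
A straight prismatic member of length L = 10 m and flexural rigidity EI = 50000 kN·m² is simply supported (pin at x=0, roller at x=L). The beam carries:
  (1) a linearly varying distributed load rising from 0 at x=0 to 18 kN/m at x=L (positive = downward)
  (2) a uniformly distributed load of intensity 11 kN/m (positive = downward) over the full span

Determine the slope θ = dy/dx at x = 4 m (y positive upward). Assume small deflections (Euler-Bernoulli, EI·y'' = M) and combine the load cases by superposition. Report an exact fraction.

θ(4) = -3973/750000 rad

Load 1 — triangular load w₀=18 kN/m (0→w₀ over full span):
  θ_1 = -w₀(7L⁴-30L²x²+15x⁴)/(360LEI) = -18·(7·10⁴-30·10²·4²+15·4⁴)/(360·10·50000) = -323/125000 rad
Load 2 — uniform load w=11 kN/m over full span:
  θ_2 = -w(L³-6Lx²+4x³)/(24EI) = -11·(10³-6·10·4²+4·4³)/(24·50000) = -407/150000 rad
Superposition: θ = Σ θ_i = -3973/750000 rad ≈ -0.005297 rad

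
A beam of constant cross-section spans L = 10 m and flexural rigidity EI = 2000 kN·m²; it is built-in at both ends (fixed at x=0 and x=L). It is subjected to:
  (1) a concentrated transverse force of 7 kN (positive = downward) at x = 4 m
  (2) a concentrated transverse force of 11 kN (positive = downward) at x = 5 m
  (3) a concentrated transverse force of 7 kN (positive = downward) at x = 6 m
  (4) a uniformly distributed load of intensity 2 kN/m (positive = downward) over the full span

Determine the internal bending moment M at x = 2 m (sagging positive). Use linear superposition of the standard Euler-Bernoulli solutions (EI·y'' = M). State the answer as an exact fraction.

Load 1 — point force P=7 kN at a=4 m (b=L-a=6):
  M_1 = Pb²(3a+b)x/L³ - Pab²/L²  [x≤a] = 7·6²·(3·4+6)·2/10³ - 7·4·6²/10² = -126/125 kN·m
Load 2 — point force P=11 kN at a=5 m (b=L-a=5):
  M_2 = Pb²(3a+b)x/L³ - Pab²/L²  [x≤a] = 11·5²·(3·5+5)·2/10³ - 11·5·5²/10² = -11/4 kN·m
Load 3 — point force P=7 kN at a=6 m (b=L-a=4):
  M_3 = Pb²(3a+b)x/L³ - Pab²/L²  [x≤a] = 7·4²·(3·6+4)·2/10³ - 7·6·4²/10² = -224/125 kN·m
Load 4 — uniform load w=2 kN/m over full span:
  M_4 = wLx/2 - wL²/12 - wx²/2 = 2·10·2/2 - 2·10²/12 - 2·2²/2 = -2/3 kN·m
Superposition: M = Σ M_i = -373/60 kN·m ≈ -6.216667 kN·m

M(2) = -373/60 kN·m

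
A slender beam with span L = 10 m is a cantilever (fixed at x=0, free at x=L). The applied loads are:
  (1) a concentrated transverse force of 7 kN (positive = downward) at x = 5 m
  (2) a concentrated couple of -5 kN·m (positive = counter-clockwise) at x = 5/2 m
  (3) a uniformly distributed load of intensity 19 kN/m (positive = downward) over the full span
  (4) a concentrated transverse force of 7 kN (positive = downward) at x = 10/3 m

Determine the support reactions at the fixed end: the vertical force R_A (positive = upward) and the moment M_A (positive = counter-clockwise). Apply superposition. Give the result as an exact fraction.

R_A = 204 kN, M_A = 3040/3 kN·m

Load 1 — point force P=7 kN at a=5 m (b=L-a=5):
  R_A = P = 7 kN
  M_A = Pa = 7·5 = 35 kN·m
Load 2 — applied couple M₀=-5 kN·m at a=5/2 m (b=L-a=15/2):
  R_A = 0 kN
  M_A = -M₀ = -(-5) = 5 kN·m
Load 3 — uniform load w=19 kN/m over full span:
  R_A = wL = 19·10 = 190 kN
  M_A = wL²/2 = 19·10²/2 = 950 kN·m
Load 4 — point force P=7 kN at a=10/3 m (b=L-a=20/3):
  R_A = P = 7 kN
  M_A = Pa = 7·(10/3) = 70/3 kN·m
Superposition: R_A = 204 kN, M_A = 3040/3 kN·m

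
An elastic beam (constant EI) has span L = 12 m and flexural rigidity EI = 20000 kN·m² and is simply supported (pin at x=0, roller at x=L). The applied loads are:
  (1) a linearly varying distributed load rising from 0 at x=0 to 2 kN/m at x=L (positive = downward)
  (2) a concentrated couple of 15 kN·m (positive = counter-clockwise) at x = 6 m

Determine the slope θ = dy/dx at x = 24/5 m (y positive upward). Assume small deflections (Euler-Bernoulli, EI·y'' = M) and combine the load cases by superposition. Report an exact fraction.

θ(24/5) = -22383/25000000 rad

Load 1 — triangular load w₀=2 kN/m (0→w₀ over full span):
  θ_1 = -w₀(7L⁴-30L²x²+15x⁴)/(360LEI) = -2·(7·12⁴-30·12²·(24/5)²+15·(24/5)⁴)/(360·12·20000) = -969/781250 rad
Load 2 — applied couple M₀=15 kN·m at a=6 m (b=L-a=6):
  θ_2 = (M₀x²/(2L)+C₁)/EI  [x≤a] with C₁=M₀(3b²-L²)/(6L)=-15/2 = (15·(24/5)²/(2·12)+(-15/2))/20000 = 69/200000 rad
Superposition: θ = Σ θ_i = -22383/25000000 rad ≈ -0.000895 rad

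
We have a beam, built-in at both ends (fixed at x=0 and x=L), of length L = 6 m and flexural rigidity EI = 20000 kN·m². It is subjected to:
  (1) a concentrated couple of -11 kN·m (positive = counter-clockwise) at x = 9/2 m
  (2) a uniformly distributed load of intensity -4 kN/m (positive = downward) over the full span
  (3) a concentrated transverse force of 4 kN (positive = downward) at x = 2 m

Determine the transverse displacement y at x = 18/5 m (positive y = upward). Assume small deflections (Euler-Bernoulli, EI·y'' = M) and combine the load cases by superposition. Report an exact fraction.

Load 1 — applied couple M₀=-11 kN·m at a=9/2 m (b=L-a=3/2):
  y_1 = (R_Ax³/6 - M_Ax²/2)/EI  [x≤a] with R_A=-33/16, M_A=-55/16 = ((-33/16)·(18/5)³/6 - (-55/16)·(18/5)²/2)/20000 = 6237/20000000 m
Load 2 — uniform load w=-4 kN/m over full span:
  y_2 = -wx²(L-x)²/(24EI) = -(-4)·(18/5)²·(6-(18/5))²/(24·20000) = 243/390625 m
Load 3 — point force P=4 kN at a=2 m (b=L-a=4):
  y_3 = -Pa²(L-x)²(3bL-(3b+a)(L-x))/(6L³EI)  [x>a] = -4·2²·(6-(18/5))²·(3·4·6-(3·4+2)·(6-(18/5)))/(6·6³·20000) = -32/234375 m
Superposition: y = Σ y_i = 239219/300000000 m ≈ 0.000797 m

y(18/5) = 239219/300000000 m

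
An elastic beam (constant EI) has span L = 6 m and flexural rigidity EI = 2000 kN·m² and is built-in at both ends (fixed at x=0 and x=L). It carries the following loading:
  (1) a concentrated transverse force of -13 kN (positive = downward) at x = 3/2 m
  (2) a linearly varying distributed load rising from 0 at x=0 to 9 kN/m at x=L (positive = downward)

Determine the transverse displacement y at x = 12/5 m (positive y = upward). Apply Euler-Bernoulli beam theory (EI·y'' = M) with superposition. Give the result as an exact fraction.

y(12/5) = -1384857/500000000 m

Load 1 — point force P=-13 kN at a=3/2 m (b=L-a=9/2):
  y_1 = -Pa²(L-x)²(3bL-(3b+a)(L-x))/(6L³EI)  [x>a] = -(-13)·(3/2)²·(6-(12/5))²·(3·(9/2)·6-(3·(9/2)+(3/2))·(6-(12/5)))/(6·6³·2000) = 3159/800000 m
Load 2 — triangular load w₀=9 kN/m (0→w₀ over full span):
  y_2 = -w₀x²(L-x)²(x+2L)/(120LEI) = -9·(12/5)²·(6-(12/5))²·((12/5)+2·6)/(120·6·2000) = -13122/1953125 m
Superposition: y = Σ y_i = -1384857/500000000 m ≈ -0.002770 m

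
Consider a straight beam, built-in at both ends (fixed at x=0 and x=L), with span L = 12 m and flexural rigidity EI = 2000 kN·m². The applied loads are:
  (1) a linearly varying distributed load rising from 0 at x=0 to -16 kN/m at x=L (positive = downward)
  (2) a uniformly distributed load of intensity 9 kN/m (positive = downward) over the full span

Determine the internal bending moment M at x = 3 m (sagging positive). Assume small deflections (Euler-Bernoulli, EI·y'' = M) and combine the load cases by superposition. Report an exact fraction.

M(3) = 99/10 kN·m

Load 1 — triangular load w₀=-16 kN/m (0→w₀ over full span):
  M_1 = 3w₀Lx/20 - w₀L²/30 - w₀x³/(6L) = 3·(-16)·12·3/20 - (-16)·12²/30 - (-16)·3³/(6·12) = -18/5 kN·m
Load 2 — uniform load w=9 kN/m over full span:
  M_2 = wLx/2 - wL²/12 - wx²/2 = 9·12·3/2 - 9·12²/12 - 9·3²/2 = 27/2 kN·m
Superposition: M = Σ M_i = 99/10 kN·m ≈ 9.900000 kN·m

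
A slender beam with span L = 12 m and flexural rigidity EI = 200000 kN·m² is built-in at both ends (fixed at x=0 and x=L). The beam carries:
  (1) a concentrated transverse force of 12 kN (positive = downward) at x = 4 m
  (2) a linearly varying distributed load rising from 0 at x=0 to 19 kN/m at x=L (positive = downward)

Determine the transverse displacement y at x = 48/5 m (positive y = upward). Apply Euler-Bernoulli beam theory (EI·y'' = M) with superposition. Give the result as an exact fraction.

Load 1 — point force P=12 kN at a=4 m (b=L-a=8):
  y_1 = -Pa²(L-x)²(3bL-(3b+a)(L-x))/(6L³EI)  [x>a] = -12·4²·(12-(48/5))²·(3·8·12-(3·8+4)·(12-(48/5)))/(6·12³·200000) = -46/390625 m
Load 2 — triangular load w₀=19 kN/m (0→w₀ over full span):
  y_2 = -w₀x²(L-x)²(x+2L)/(120LEI) = -19·(48/5)²·(12-(48/5))²·((48/5)+2·12)/(120·12·200000) = -57456/48828125 m
Superposition: y = Σ y_i = -63206/48828125 m ≈ -0.001294 m

y(48/5) = -63206/48828125 m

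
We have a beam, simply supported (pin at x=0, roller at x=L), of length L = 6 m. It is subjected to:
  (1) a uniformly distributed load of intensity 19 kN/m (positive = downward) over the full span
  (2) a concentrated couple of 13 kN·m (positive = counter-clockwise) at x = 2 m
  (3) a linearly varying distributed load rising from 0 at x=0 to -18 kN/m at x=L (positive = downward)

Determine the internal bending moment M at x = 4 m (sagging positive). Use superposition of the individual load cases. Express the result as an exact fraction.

M(4) = 95/3 kN·m

Load 1 — uniform load w=19 kN/m over full span:
  M_1 = wx(L-x)/2 = 19·4·(6-4)/2 = 76 kN·m
Load 2 — applied couple M₀=13 kN·m at a=2 m (b=L-a=4):
  M_2 = M₀x/L - M₀  [x>a] = 13·4/6 - 13 = -13/3 kN·m
Load 3 — triangular load w₀=-18 kN/m (0→w₀ over full span):
  M_3 = w₀Lx/6 - w₀x³/(6L) = (-18)·6·4/6 - (-18)·4³/(6·6) = -40 kN·m
Superposition: M = Σ M_i = 95/3 kN·m ≈ 31.666667 kN·m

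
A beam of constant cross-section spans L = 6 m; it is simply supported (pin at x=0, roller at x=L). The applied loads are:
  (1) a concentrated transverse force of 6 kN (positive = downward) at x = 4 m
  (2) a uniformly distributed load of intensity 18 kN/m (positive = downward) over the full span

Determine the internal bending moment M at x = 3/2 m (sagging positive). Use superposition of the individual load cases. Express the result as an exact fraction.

Load 1 — point force P=6 kN at a=4 m (b=L-a=2):
  M_1 = Pbx/L  [x≤a] = 6·2·(3/2)/6 = 3 kN·m
Load 2 — uniform load w=18 kN/m over full span:
  M_2 = wx(L-x)/2 = 18·(3/2)·(6-(3/2))/2 = 243/4 kN·m
Superposition: M = Σ M_i = 255/4 kN·m ≈ 63.750000 kN·m

M(3/2) = 255/4 kN·m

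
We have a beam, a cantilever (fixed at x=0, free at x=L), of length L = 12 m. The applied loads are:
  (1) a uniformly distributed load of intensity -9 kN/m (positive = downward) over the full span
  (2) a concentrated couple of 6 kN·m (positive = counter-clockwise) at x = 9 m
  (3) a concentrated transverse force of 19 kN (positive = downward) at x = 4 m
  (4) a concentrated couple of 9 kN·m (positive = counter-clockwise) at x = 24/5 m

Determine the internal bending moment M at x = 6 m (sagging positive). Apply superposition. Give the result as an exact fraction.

M(6) = 168 kN·m

Load 1 — uniform load w=-9 kN/m over full span:
  M_1 = -w(L-x)²/2 = -(-9)·(12-6)²/2 = 162 kN·m
Load 2 — applied couple M₀=6 kN·m at a=9 m (b=L-a=3):
  M_2 = M₀  [x≤a] = 6 = 6 kN·m
Load 3 — point force P=19 kN at a=4 m (b=L-a=8):
  M_3 = 0  [x>a] = 0 kN·m
Load 4 — applied couple M₀=9 kN·m at a=24/5 m (b=L-a=36/5):
  M_4 = 0  [x>a] = 0 kN·m
Superposition: M = Σ M_i = 168 kN·m ≈ 168.000000 kN·m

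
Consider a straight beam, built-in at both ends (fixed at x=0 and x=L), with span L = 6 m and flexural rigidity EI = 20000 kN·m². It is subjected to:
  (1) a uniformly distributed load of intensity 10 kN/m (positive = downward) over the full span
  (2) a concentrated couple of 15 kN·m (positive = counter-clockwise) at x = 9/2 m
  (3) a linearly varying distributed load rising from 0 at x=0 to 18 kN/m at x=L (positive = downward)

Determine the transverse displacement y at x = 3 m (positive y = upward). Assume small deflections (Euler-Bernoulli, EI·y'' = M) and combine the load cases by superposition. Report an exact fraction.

y(3) = -1161/320000 m

Load 1 — uniform load w=10 kN/m over full span:
  y_1 = -wx²(L-x)²/(24EI) = -10·3²·(6-3)²/(24·20000) = -27/16000 m
Load 2 — applied couple M₀=15 kN·m at a=9/2 m (b=L-a=3/2):
  y_2 = (R_Ax³/6 - M_Ax²/2)/EI  [x≤a] with R_A=45/16, M_A=75/16 = ((45/16)·3³/6 - (75/16)·3²/2)/20000 = -27/64000 m
Load 3 — triangular load w₀=18 kN/m (0→w₀ over full span):
  y_3 = -w₀x²(L-x)²(x+2L)/(120LEI) = -18·3²·(6-3)²·(3+2·6)/(120·6·20000) = -243/160000 m
Superposition: y = Σ y_i = -1161/320000 m ≈ -0.003628 m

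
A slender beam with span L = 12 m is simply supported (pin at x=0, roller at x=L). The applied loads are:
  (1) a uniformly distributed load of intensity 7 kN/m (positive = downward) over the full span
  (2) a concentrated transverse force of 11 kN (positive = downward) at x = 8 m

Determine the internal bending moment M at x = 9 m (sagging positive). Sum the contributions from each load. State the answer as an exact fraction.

Load 1 — uniform load w=7 kN/m over full span:
  M_1 = wx(L-x)/2 = 7·9·(12-9)/2 = 189/2 kN·m
Load 2 — point force P=11 kN at a=8 m (b=L-a=4):
  M_2 = Pa(L-x)/L  [x>a] = 11·8·(12-9)/12 = 22 kN·m
Superposition: M = Σ M_i = 233/2 kN·m ≈ 116.500000 kN·m

M(9) = 233/2 kN·m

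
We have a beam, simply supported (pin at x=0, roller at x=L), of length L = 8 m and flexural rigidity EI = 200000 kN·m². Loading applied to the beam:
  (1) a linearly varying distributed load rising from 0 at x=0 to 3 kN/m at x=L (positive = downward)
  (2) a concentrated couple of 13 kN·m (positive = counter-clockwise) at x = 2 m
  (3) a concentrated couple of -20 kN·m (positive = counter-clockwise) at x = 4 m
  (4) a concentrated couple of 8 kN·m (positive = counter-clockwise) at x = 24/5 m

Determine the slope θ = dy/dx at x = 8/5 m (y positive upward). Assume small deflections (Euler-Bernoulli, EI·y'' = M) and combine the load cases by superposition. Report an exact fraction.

Load 1 — triangular load w₀=3 kN/m (0→w₀ over full span):
  θ_1 = -w₀(7L⁴-30L²x²+15x⁴)/(360LEI) = -3·(7·8⁴-30·8²·(8/5)²+15·(8/5)⁴)/(360·8·200000) = -728/5859375 rad
Load 2 — applied couple M₀=13 kN·m at a=2 m (b=L-a=6):
  θ_2 = (M₀x²/(2L)+C₁)/EI  [x≤a] with C₁=M₀(3b²-L²)/(6L)=143/12 = (13·(8/5)²/(2·8)+(143/12))/200000 = 4199/60000000 rad
Load 3 — applied couple M₀=-20 kN·m at a=4 m (b=L-a=4):
  θ_3 = (M₀x²/(2L)+C₁)/EI  [x≤a] with C₁=M₀(3b²-L²)/(6L)=20/3 = ((-20)·(8/5)²/(2·8)+(20/3))/200000 = 13/750000 rad
Load 4 — applied couple M₀=8 kN·m at a=24/5 m (b=L-a=16/5):
  θ_4 = (M₀x²/(2L)+C₁)/EI  [x≤a] with C₁=M₀(3b²-L²)/(6L)=-416/75 = (8·(8/5)²/(2·8)+(-416/75))/200000 = -1/46875 rad
Superposition: θ = Σ θ_i = -29131/500000000 rad ≈ -0.000058 rad

θ(8/5) = -29131/500000000 rad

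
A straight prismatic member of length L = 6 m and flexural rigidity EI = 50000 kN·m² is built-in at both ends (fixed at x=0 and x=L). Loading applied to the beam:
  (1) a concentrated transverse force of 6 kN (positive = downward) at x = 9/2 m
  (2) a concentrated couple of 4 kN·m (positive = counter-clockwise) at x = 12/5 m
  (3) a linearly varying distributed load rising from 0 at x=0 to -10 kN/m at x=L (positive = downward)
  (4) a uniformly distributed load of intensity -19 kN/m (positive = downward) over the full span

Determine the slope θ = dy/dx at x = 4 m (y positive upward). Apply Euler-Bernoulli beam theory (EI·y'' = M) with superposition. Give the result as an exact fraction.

Load 1 — point force P=6 kN at a=9/2 m (b=L-a=3/2):
  θ_1 = -Pb²x(2aL-(3a+b)x)/(2L³EI)  [x≤a] = -6·(3/2)²·4·(2·(9/2)·6-(3·(9/2)+(3/2))·4)/(2·6³·50000) = 3/200000 rad
Load 2 — applied couple M₀=4 kN·m at a=12/5 m (b=L-a=18/5):
  θ_2 = (R_Ax²/2 - M_Ax - M₀(x-a))/EI  [x>a] with R_A=24/25, M_A=12/25 = ((24/25)·4²/2 - (12/25)·4 - 4·(4-(12/5)))/50000 = -1/78125 rad
Load 3 — triangular load w₀=-10 kN/m (0→w₀ over full span):
  θ_3 = -w₀(2x(L-x)(L-2x)(x+2L)+x²(L-x)²)/(120LEI) = -(-10)·(2·4·(6-4)·(6-2·4)·(4+2·6)+4²·(6-4)²)/(120·6·50000) = -7/56250 rad
Load 4 — uniform load w=-19 kN/m over full span:
  θ_4 = -wx(L-x)(L-2x)/(12EI) = -(-19)·4·(6-4)·(6-2·4)/(12·50000) = -19/37500 rad
Superposition: θ = Σ θ_i = -28301/45000000 rad ≈ -0.000629 rad

θ(4) = -28301/45000000 rad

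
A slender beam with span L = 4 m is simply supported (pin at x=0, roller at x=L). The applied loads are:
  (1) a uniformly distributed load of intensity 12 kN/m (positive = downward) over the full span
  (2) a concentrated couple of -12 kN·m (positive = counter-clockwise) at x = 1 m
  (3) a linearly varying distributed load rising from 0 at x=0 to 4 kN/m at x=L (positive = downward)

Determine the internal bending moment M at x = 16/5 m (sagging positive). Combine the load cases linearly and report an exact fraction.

Load 1 — uniform load w=12 kN/m over full span:
  M_1 = wx(L-x)/2 = 12·(16/5)·(4-(16/5))/2 = 384/25 kN·m
Load 2 — applied couple M₀=-12 kN·m at a=1 m (b=L-a=3):
  M_2 = M₀x/L - M₀  [x>a] = (-12)·(16/5)/4 - (-12) = 12/5 kN·m
Load 3 — triangular load w₀=4 kN/m (0→w₀ over full span):
  M_3 = w₀Lx/6 - w₀x³/(6L) = 4·4·(16/5)/6 - 4·(16/5)³/(6·4) = 384/125 kN·m
Superposition: M = Σ M_i = 2604/125 kN·m ≈ 20.832000 kN·m

M(16/5) = 2604/125 kN·m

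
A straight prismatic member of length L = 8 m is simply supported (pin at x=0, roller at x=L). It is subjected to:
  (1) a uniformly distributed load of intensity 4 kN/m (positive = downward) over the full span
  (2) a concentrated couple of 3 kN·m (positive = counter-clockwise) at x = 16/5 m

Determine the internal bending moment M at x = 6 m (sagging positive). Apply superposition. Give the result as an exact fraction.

Load 1 — uniform load w=4 kN/m over full span:
  M_1 = wx(L-x)/2 = 4·6·(8-6)/2 = 24 kN·m
Load 2 — applied couple M₀=3 kN·m at a=16/5 m (b=L-a=24/5):
  M_2 = M₀x/L - M₀  [x>a] = 3·6/8 - 3 = -3/4 kN·m
Superposition: M = Σ M_i = 93/4 kN·m ≈ 23.250000 kN·m

M(6) = 93/4 kN·m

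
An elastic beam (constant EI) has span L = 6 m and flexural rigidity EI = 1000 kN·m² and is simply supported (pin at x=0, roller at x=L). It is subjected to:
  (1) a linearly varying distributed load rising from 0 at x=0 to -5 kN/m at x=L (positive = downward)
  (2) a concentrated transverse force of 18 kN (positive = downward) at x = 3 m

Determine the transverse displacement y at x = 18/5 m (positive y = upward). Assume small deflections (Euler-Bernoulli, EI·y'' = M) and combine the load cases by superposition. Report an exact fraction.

y(18/5) = -55539/1562500 m

Load 1 — triangular load w₀=-5 kN/m (0→w₀ over full span):
  y_1 = -w₀x(7L⁴-10L²x²+3x⁴)/(360LEI) = -(-5)·(18/5)·(7·6⁴-10·6²·(18/5)²+3·(18/5)⁴)/(360·6·1000) = 15984/390625 m
Load 2 — point force P=18 kN at a=3 m (b=L-a=3):
  y_2 = -Pa(L-x)(2Lx-a²-x²)/(6LEI)  [x>a] = -18·3·(6-(18/5))·(2·6·(18/5)-3²-(18/5)²)/(6·6·1000) = -4779/62500 m
Superposition: y = Σ y_i = -55539/1562500 m ≈ -0.035545 m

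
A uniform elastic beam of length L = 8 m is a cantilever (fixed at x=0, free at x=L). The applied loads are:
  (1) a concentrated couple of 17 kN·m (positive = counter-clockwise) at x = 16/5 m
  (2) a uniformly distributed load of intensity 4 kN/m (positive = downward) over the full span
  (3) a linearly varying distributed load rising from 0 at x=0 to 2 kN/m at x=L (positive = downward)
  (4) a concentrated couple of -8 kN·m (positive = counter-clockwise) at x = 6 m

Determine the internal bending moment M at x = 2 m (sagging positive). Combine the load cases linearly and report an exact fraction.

M(2) = -90 kN·m

Load 1 — applied couple M₀=17 kN·m at a=16/5 m (b=L-a=24/5):
  M_1 = M₀  [x≤a] = 17 = 17 kN·m
Load 2 — uniform load w=4 kN/m over full span:
  M_2 = -w(L-x)²/2 = -4·(8-2)²/2 = -72 kN·m
Load 3 — triangular load w₀=2 kN/m (0→w₀ over full span):
  M_3 = w₀Lx/2 - w₀L²/3 - w₀x³/(6L) = 2·8·2/2 - 2·8²/3 - 2·2³/(6·8) = -27 kN·m
Load 4 — applied couple M₀=-8 kN·m at a=6 m (b=L-a=2):
  M_4 = M₀  [x≤a] = (-8) = -8 kN·m
Superposition: M = Σ M_i = -90 kN·m ≈ -90.000000 kN·m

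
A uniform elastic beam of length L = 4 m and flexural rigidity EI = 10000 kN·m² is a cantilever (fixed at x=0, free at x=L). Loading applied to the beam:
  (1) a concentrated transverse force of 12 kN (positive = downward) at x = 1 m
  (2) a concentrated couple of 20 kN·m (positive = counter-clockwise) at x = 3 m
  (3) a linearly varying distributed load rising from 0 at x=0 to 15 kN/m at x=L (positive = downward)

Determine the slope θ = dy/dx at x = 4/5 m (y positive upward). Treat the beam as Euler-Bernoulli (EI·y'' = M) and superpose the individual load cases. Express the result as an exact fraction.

θ(4/5) = -691/156250 rad

Load 1 — point force P=12 kN at a=1 m (b=L-a=3):
  θ_1 = -Px(2a-x)/(2EI)  [x≤a] = -12·(4/5)·(2·1-(4/5))/(2·10000) = -9/15625 rad
Load 2 — applied couple M₀=20 kN·m at a=3 m (b=L-a=1):
  θ_2 = M₀x/EI  [x≤a] = 20·(4/5)/10000 = 1/625 rad
Load 3 — triangular load w₀=15 kN/m (0→w₀ over full span):
  θ_3 = (w₀Lx²/4-w₀L²x/3-w₀x⁴/(24L))/EI = (15·4·(4/5)²/4-15·4²·(4/5)/3-15·(4/5)⁴/(24·4))/10000 = -851/156250 rad
Superposition: θ = Σ θ_i = -691/156250 rad ≈ -0.004422 rad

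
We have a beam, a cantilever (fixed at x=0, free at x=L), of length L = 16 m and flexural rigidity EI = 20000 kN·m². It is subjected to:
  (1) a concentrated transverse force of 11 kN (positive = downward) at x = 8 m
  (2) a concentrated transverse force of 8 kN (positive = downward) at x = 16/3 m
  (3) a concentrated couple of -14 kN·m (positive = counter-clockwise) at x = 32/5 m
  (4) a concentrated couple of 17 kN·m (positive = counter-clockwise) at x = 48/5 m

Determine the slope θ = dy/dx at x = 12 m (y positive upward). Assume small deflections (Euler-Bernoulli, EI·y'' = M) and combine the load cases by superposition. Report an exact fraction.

Load 1 — point force P=11 kN at a=8 m (b=L-a=8):
  θ_1 = -Pa²/(2EI)  [x>a] = -11·8²/(2·20000) = -11/625 rad
Load 2 — point force P=8 kN at a=16/3 m (b=L-a=32/3):
  θ_2 = -Pa²/(2EI)  [x>a] = -8·(16/3)²/(2·20000) = -32/5625 rad
Load 3 — applied couple M₀=-14 kN·m at a=32/5 m (b=L-a=48/5):
  θ_3 = M₀a/EI  [x>a] = (-14)·(32/5)/20000 = -14/3125 rad
Load 4 — applied couple M₀=17 kN·m at a=48/5 m (b=L-a=32/5):
  θ_4 = M₀a/EI  [x>a] = 17·(48/5)/20000 = 51/6250 rad
Superposition: θ = Σ θ_i = -1103/56250 rad ≈ -0.019609 rad

θ(12) = -1103/56250 rad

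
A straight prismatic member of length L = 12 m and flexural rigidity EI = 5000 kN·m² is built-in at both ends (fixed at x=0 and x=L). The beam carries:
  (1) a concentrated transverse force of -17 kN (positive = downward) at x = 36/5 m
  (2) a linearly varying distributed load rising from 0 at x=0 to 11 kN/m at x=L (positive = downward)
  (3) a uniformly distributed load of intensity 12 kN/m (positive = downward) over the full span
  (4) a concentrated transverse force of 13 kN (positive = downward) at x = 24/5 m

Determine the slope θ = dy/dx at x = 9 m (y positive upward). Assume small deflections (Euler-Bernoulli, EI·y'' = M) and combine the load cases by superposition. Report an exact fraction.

Load 1 — point force P=-17 kN at a=36/5 m (b=L-a=24/5):
  θ_1 = Pa²(L-x)(2bL-(3b+a)(L-x))/(2L³EI)  [x>a] = (-17)·(36/5)²·(12-9)·(2·(24/5)·12-(3·(24/5)+(36/5))·(12-9))/(2·12³·5000) = -9639/1250000 rad
Load 2 — triangular load w₀=11 kN/m (0→w₀ over full span):
  θ_2 = -w₀(2x(L-x)(L-2x)(x+2L)+x²(L-x)²)/(120LEI) = -11·(2·9·(12-9)·(12-2·9)·(9+2·12)+9²·(12-9)²)/(120·12·5000) = 12177/800000 rad
Load 3 — uniform load w=12 kN/m over full span:
  θ_3 = -wx(L-x)(L-2x)/(12EI) = -12·9·(12-9)·(12-2·9)/(12·5000) = 81/2500 rad
Load 4 — point force P=13 kN at a=24/5 m (b=L-a=36/5):
  θ_4 = Pa²(L-x)(2bL-(3b+a)(L-x))/(2L³EI)  [x>a] = 13·(24/5)²·(12-9)·(2·(36/5)·12-(3·(36/5)+(24/5))·(12-9))/(2·12³·5000) = 1521/312500 rad
Superposition: θ = Σ θ_i = 179109/4000000 rad ≈ 0.044777 rad

θ(9) = 179109/4000000 rad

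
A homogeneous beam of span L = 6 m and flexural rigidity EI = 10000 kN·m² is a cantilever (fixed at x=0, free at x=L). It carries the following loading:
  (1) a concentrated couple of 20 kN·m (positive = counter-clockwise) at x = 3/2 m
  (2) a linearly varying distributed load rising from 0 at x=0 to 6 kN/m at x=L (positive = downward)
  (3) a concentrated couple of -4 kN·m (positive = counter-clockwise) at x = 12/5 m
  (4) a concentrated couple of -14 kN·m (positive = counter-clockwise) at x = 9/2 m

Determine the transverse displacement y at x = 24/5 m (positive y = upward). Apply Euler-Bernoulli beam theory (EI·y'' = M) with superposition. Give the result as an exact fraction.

y(24/5) = -37037979/625000000 m

Load 1 — applied couple M₀=20 kN·m at a=3/2 m (b=L-a=9/2):
  y_1 = M₀a(2x-a)/(2EI)  [x>a] = 20·(3/2)·(2·(24/5)-(3/2))/(2·10000) = 243/20000 m
Load 2 — triangular load w₀=6 kN/m (0→w₀ over full span):
  y_2 = (w₀Lx³/12-w₀L²x²/6-w₀x⁵/(120L))/EI = (6·6·(24/5)³/12-6·6²·(24/5)²/6-6·(24/5)⁵/(120·6))/10000 = -506736/9765625 m
Load 3 — applied couple M₀=-4 kN·m at a=12/5 m (b=L-a=18/5):
  y_3 = M₀a(2x-a)/(2EI)  [x>a] = (-4)·(12/5)·(2·(24/5)-(12/5))/(2·10000) = -54/15625 m
Load 4 — applied couple M₀=-14 kN·m at a=9/2 m (b=L-a=3/2):
  y_4 = M₀a(2x-a)/(2EI)  [x>a] = (-14)·(9/2)·(2·(24/5)-(9/2))/(2·10000) = -3213/200000 m
Superposition: y = Σ y_i = -37037979/625000000 m ≈ -0.059261 m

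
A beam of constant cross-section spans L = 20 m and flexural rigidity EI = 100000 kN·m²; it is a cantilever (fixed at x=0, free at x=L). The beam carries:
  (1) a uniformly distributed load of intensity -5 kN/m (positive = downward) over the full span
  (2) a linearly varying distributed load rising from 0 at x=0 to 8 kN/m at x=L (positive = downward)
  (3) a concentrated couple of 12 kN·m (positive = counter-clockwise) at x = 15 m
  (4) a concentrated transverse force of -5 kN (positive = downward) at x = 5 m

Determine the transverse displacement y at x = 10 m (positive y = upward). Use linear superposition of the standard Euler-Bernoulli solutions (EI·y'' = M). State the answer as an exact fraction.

y(10) = -911/24000 m

Load 1 — uniform load w=-5 kN/m over full span:
  y_1 = -wx²(x²-4Lx+6L²)/(24EI) = -(-5)·10²·(10²-4·20·10+6·20²)/(24·100000) = 17/48 m
Load 2 — triangular load w₀=8 kN/m (0→w₀ over full span):
  y_2 = (w₀Lx³/12-w₀L²x²/6-w₀x⁵/(120L))/EI = (8·20·10³/12-8·20²·10²/6-8·10⁵/(120·20))/100000 = -121/300 m
Load 3 — applied couple M₀=12 kN·m at a=15 m (b=L-a=5):
  y_3 = M₀x²/(2EI)  [x≤a] = 12·10²/(2·100000) = 3/500 m
Load 4 — point force P=-5 kN at a=5 m (b=L-a=15):
  y_4 = -Pa²(3x-a)/(6EI)  [x>a] = -(-5)·5²·(3·10-5)/(6·100000) = 1/192 m
Superposition: y = Σ y_i = -911/24000 m ≈ -0.037958 m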